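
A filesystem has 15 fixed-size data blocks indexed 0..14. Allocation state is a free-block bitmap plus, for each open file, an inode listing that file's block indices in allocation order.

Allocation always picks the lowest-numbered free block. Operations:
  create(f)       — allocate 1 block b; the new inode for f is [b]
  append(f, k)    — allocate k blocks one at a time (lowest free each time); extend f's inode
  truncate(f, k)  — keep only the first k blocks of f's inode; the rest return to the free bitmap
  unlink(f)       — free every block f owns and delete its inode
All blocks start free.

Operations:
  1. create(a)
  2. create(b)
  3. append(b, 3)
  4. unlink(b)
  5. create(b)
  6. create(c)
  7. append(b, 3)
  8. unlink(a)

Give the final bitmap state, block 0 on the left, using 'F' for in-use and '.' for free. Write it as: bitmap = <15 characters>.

bitmap = .FFFFF.........

after create(a) → a:[0]  free=[F..............]
after create(b) → a:[0], b:[1]  free=[FF.............]
after append(b, 3) → a:[0], b:[1, 2, 3, 4]  free=[FFFFF..........]
after unlink(b) → a:[0]  free=[F..............]
after create(b) → a:[0], b:[1]  free=[FF.............]
after create(c) → a:[0], b:[1], c:[2]  free=[FFF............]
after append(b, 3) → a:[0], b:[1, 3, 4, 5], c:[2]  free=[FFFFFF.........]
after unlink(a) → b:[1, 3, 4, 5], c:[2]  free=[.FFFFF.........]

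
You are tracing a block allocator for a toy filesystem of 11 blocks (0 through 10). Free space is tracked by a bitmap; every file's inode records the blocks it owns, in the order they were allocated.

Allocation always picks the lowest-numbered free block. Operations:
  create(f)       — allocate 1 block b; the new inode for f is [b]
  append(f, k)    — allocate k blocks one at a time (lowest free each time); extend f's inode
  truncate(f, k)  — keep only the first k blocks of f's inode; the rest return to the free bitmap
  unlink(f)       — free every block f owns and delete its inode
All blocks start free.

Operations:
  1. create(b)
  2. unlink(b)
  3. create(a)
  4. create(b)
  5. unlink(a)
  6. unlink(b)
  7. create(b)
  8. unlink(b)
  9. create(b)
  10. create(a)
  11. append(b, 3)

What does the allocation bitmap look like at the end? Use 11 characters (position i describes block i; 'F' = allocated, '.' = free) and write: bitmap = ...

bitmap = FFFFF......

  1. create(b)  ⇒  F..........  {b→[0]}
  2. unlink(b)  ⇒  ...........  {}
  3. create(a)  ⇒  F..........  {a→[0]}
  4. create(b)  ⇒  FF.........  {a→[0]; b→[1]}
  5. unlink(a)  ⇒  .F.........  {b→[1]}
  6. unlink(b)  ⇒  ...........  {}
  7. create(b)  ⇒  F..........  {b→[0]}
  8. unlink(b)  ⇒  ...........  {}
  9. create(b)  ⇒  F..........  {b→[0]}
  10. create(a)  ⇒  FF.........  {a→[1]; b→[0]}
  11. append(b, 3)  ⇒  FFFFF......  {a→[1]; b→[0, 2, 3, 4]}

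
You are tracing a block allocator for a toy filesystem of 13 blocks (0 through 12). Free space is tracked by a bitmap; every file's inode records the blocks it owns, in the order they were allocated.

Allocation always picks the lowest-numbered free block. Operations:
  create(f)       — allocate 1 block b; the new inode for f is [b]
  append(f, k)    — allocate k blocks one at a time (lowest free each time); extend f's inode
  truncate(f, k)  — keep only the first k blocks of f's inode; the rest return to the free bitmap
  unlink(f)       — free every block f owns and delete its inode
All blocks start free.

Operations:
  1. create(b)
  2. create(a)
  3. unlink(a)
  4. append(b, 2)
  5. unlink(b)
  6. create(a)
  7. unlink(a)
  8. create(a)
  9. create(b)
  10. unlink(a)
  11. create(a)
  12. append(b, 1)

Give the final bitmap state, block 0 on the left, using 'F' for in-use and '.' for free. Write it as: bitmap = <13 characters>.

bitmap = FFF..........

after create(b) → b:[0]  free=[F............]
after create(a) → a:[1], b:[0]  free=[FF...........]
after unlink(a) → b:[0]  free=[F............]
after append(b, 2) → b:[0, 1, 2]  free=[FFF..........]
after unlink(b) →   free=[.............]
after create(a) → a:[0]  free=[F............]
after unlink(a) →   free=[.............]
after create(a) → a:[0]  free=[F............]
after create(b) → a:[0], b:[1]  free=[FF...........]
after unlink(a) → b:[1]  free=[.F...........]
after create(a) → a:[0], b:[1]  free=[FF...........]
after append(b, 1) → a:[0], b:[1, 2]  free=[FFF..........]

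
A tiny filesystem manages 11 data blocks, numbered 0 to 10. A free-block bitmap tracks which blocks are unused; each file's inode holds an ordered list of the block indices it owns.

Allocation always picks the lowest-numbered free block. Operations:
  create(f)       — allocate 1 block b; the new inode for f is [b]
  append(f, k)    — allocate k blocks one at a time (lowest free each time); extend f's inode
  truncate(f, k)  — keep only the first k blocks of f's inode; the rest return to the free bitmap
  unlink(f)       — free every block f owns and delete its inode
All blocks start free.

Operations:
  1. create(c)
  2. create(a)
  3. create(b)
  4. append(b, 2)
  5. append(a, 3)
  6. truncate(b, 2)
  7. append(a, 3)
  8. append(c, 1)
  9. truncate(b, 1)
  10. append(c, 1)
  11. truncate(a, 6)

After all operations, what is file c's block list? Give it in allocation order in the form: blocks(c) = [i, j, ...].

blocks(c) = [0, 10, 3]

[1] create(c) — c=0 (map F..........)
[2] create(a) — a=1 c=0 (map FF.........)
[3] create(b) — a=1 b=2 c=0 (map FFF........)
[4] append(b, 2) — a=1 b=2,3,4 c=0 (map FFFFF......)
[5] append(a, 3) — a=1,5,6,7 b=2,3,4 c=0 (map FFFFFFFF...)
[6] truncate(b, 2) — a=1,5,6,7 b=2,3 c=0 (map FFFF.FFF...)
[7] append(a, 3) — a=1,5,6,7,4,8,9 b=2,3 c=0 (map FFFFFFFFFF.)
[8] append(c, 1) — a=1,5,6,7,4,8,9 b=2,3 c=0,10 (map FFFFFFFFFFF)
[9] truncate(b, 1) — a=1,5,6,7,4,8,9 b=2 c=0,10 (map FFF.FFFFFFF)
[10] append(c, 1) — a=1,5,6,7,4,8,9 b=2 c=0,10,3 (map FFFFFFFFFFF)
[11] truncate(a, 6) — a=1,5,6,7,4,8 b=2 c=0,10,3 (map FFFFFFFFF.F)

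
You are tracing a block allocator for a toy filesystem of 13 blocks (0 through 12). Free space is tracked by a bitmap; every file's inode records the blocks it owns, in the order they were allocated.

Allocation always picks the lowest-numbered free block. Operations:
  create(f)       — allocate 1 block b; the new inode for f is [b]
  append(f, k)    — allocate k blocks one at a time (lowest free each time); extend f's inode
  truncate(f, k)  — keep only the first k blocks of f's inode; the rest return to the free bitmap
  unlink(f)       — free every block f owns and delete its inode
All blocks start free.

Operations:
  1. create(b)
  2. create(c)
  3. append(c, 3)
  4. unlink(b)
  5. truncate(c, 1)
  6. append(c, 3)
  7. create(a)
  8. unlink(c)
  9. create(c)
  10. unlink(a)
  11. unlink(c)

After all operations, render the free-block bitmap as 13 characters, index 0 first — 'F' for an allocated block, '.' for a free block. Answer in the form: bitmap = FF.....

create(b): bitmap=F............ | b=[0]
create(c): bitmap=FF........... | b=[0] c=[1]
append(c, 3): bitmap=FFFFF........ | b=[0] c=[1, 2, 3, 4]
unlink(b): bitmap=.FFFF........ | c=[1, 2, 3, 4]
truncate(c, 1): bitmap=.F........... | c=[1]
append(c, 3): bitmap=FFFF......... | c=[1, 0, 2, 3]
create(a): bitmap=FFFFF........ | a=[4] c=[1, 0, 2, 3]
unlink(c): bitmap=....F........ | a=[4]
create(c): bitmap=F...F........ | a=[4] c=[0]
unlink(a): bitmap=F............ | c=[0]
unlink(c): bitmap=............. | 

bitmap = .............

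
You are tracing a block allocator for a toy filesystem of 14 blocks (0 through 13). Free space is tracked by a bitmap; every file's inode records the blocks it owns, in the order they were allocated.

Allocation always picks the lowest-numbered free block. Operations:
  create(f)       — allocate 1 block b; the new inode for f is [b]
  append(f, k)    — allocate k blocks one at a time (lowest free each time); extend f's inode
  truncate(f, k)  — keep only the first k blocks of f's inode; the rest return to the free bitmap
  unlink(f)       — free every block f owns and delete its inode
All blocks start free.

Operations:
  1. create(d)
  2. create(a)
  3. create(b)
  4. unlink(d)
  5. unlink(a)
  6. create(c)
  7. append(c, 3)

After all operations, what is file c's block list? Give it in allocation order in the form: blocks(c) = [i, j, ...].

[1] create(d) — d=0 (map F.............)
[2] create(a) — a=1 d=0 (map FF............)
[3] create(b) — a=1 b=2 d=0 (map FFF...........)
[4] unlink(d) — a=1 b=2 (map .FF...........)
[5] unlink(a) — b=2 (map ..F...........)
[6] create(c) — b=2 c=0 (map F.F...........)
[7] append(c, 3) — b=2 c=0,1,3,4 (map FFFFF.........)

blocks(c) = [0, 1, 3, 4]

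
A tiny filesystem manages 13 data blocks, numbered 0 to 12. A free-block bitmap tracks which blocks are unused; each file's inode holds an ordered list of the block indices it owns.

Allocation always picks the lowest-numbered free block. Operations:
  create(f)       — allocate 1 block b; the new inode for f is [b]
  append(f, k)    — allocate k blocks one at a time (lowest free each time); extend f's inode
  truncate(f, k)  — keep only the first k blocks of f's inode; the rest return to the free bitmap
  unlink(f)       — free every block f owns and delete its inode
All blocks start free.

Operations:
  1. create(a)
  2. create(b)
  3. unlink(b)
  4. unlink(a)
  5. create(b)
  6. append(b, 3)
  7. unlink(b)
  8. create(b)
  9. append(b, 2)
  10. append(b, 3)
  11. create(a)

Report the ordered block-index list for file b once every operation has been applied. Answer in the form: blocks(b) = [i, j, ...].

after create(a) → a:[0]  free=[F............]
after create(b) → a:[0], b:[1]  free=[FF...........]
after unlink(b) → a:[0]  free=[F............]
after unlink(a) →   free=[.............]
after create(b) → b:[0]  free=[F............]
after append(b, 3) → b:[0, 1, 2, 3]  free=[FFFF.........]
after unlink(b) →   free=[.............]
after create(b) → b:[0]  free=[F............]
after append(b, 2) → b:[0, 1, 2]  free=[FFF..........]
after append(b, 3) → b:[0, 1, 2, 3, 4, 5]  free=[FFFFFF.......]
after create(a) → a:[6], b:[0, 1, 2, 3, 4, 5]  free=[FFFFFFF......]

blocks(b) = [0, 1, 2, 3, 4, 5]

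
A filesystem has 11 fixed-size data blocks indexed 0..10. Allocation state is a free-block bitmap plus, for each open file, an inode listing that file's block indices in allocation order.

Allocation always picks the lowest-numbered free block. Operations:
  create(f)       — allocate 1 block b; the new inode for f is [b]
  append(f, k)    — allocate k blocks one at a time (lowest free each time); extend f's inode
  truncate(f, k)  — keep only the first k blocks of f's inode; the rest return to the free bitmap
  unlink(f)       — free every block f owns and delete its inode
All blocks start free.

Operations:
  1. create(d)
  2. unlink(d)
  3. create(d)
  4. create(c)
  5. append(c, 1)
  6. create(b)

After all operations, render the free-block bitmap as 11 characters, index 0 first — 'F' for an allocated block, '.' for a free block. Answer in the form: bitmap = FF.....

create(d): bitmap=F.......... | d=[0]
unlink(d): bitmap=........... | 
create(d): bitmap=F.......... | d=[0]
create(c): bitmap=FF......... | c=[1] d=[0]
append(c, 1): bitmap=FFF........ | c=[1, 2] d=[0]
create(b): bitmap=FFFF....... | b=[3] c=[1, 2] d=[0]

bitmap = FFFF.......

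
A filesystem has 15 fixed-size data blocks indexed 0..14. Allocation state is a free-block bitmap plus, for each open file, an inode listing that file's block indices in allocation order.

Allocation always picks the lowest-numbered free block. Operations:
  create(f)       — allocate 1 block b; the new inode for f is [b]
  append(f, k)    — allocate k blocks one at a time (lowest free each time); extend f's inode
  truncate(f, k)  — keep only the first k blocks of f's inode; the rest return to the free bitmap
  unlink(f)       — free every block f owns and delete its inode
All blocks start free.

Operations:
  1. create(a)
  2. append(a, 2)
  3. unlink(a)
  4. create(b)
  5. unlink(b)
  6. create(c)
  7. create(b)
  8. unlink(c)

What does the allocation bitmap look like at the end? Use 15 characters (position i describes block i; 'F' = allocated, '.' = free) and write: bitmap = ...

bitmap = .F.............

after create(a) → a:[0]  free=[F..............]
after append(a, 2) → a:[0, 1, 2]  free=[FFF............]
after unlink(a) →   free=[...............]
after create(b) → b:[0]  free=[F..............]
after unlink(b) →   free=[...............]
after create(c) → c:[0]  free=[F..............]
after create(b) → b:[1], c:[0]  free=[FF.............]
after unlink(c) → b:[1]  free=[.F.............]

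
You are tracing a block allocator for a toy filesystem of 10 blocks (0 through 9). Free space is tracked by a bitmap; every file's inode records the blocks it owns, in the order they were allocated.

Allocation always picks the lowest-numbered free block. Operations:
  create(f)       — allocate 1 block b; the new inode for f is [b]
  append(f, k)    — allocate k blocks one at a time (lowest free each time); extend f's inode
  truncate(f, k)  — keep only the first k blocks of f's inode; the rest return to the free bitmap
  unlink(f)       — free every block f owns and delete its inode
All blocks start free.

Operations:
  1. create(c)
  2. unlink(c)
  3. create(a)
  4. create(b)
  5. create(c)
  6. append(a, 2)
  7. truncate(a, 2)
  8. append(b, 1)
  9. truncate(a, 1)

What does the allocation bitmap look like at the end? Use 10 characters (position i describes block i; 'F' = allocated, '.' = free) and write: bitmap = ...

bitmap = FFF.F.....

  1. create(c)  ⇒  F.........  {c→[0]}
  2. unlink(c)  ⇒  ..........  {}
  3. create(a)  ⇒  F.........  {a→[0]}
  4. create(b)  ⇒  FF........  {a→[0]; b→[1]}
  5. create(c)  ⇒  FFF.......  {a→[0]; b→[1]; c→[2]}
  6. append(a, 2)  ⇒  FFFFF.....  {a→[0, 3, 4]; b→[1]; c→[2]}
  7. truncate(a, 2)  ⇒  FFFF......  {a→[0, 3]; b→[1]; c→[2]}
  8. append(b, 1)  ⇒  FFFFF.....  {a→[0, 3]; b→[1, 4]; c→[2]}
  9. truncate(a, 1)  ⇒  FFF.F.....  {a→[0]; b→[1, 4]; c→[2]}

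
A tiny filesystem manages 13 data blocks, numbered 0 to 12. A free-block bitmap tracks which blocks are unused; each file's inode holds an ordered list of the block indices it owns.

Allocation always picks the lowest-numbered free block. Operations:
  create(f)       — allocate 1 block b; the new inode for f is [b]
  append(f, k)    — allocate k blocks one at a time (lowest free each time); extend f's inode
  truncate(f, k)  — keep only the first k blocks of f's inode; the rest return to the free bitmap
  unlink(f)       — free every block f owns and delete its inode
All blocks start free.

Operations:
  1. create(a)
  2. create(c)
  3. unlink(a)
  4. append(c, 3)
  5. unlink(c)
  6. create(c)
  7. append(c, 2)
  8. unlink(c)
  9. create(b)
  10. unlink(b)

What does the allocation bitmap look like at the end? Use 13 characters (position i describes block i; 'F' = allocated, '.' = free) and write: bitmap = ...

bitmap = .............

[1] create(a) — a=0 (map F............)
[2] create(c) — a=0 c=1 (map FF...........)
[3] unlink(a) — c=1 (map .F...........)
[4] append(c, 3) — c=1,0,2,3 (map FFFF.........)
[5] unlink(c) —  (map .............)
[6] create(c) — c=0 (map F............)
[7] append(c, 2) — c=0,1,2 (map FFF..........)
[8] unlink(c) —  (map .............)
[9] create(b) — b=0 (map F............)
[10] unlink(b) —  (map .............)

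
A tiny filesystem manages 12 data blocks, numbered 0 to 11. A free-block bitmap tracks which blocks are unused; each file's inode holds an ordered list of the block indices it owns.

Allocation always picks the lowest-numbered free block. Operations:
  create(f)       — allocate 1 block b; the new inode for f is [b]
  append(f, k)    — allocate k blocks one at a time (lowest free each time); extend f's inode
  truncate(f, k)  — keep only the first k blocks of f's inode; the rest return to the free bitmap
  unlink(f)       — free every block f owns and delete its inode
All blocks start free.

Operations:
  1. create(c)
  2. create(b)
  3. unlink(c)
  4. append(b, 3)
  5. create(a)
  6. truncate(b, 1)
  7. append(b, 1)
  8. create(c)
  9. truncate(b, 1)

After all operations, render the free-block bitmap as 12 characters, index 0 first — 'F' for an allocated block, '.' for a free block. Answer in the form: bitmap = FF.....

bitmap = .FF.F.......

  1. create(c)  ⇒  F...........  {c→[0]}
  2. create(b)  ⇒  FF..........  {b→[1]; c→[0]}
  3. unlink(c)  ⇒  .F..........  {b→[1]}
  4. append(b, 3)  ⇒  FFFF........  {b→[1, 0, 2, 3]}
  5. create(a)  ⇒  FFFFF.......  {a→[4]; b→[1, 0, 2, 3]}
  6. truncate(b, 1)  ⇒  .F..F.......  {a→[4]; b→[1]}
  7. append(b, 1)  ⇒  FF..F.......  {a→[4]; b→[1, 0]}
  8. create(c)  ⇒  FFF.F.......  {a→[4]; b→[1, 0]; c→[2]}
  9. truncate(b, 1)  ⇒  .FF.F.......  {a→[4]; b→[1]; c→[2]}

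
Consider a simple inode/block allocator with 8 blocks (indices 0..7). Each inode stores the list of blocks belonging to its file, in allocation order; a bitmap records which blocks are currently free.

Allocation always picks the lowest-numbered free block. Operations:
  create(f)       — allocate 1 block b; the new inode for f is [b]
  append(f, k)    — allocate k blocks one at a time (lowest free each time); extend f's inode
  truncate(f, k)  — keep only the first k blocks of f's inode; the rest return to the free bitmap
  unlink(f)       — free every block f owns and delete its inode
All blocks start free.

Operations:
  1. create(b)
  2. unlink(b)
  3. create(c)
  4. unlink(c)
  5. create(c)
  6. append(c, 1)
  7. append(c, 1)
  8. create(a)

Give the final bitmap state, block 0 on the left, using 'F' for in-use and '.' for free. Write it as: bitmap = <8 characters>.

bitmap = FFFF....

after create(b) → b:[0]  free=[F.......]
after unlink(b) →   free=[........]
after create(c) → c:[0]  free=[F.......]
after unlink(c) →   free=[........]
after create(c) → c:[0]  free=[F.......]
after append(c, 1) → c:[0, 1]  free=[FF......]
after append(c, 1) → c:[0, 1, 2]  free=[FFF.....]
after create(a) → a:[3], c:[0, 1, 2]  free=[FFFF....]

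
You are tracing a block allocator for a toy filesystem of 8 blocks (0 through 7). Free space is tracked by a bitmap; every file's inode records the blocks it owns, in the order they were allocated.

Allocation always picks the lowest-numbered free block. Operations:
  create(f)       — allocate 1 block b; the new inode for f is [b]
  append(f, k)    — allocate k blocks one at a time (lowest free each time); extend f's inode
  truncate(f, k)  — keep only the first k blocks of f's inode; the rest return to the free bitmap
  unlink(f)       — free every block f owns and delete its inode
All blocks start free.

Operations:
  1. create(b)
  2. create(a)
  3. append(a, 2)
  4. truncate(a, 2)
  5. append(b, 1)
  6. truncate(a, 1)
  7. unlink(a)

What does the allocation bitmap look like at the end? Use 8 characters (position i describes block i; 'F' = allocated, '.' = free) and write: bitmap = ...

  1. create(b)  ⇒  F.......  {b→[0]}
  2. create(a)  ⇒  FF......  {a→[1]; b→[0]}
  3. append(a, 2)  ⇒  FFFF....  {a→[1, 2, 3]; b→[0]}
  4. truncate(a, 2)  ⇒  FFF.....  {a→[1, 2]; b→[0]}
  5. append(b, 1)  ⇒  FFFF....  {a→[1, 2]; b→[0, 3]}
  6. truncate(a, 1)  ⇒  FF.F....  {a→[1]; b→[0, 3]}
  7. unlink(a)  ⇒  F..F....  {b→[0, 3]}

bitmap = F..F....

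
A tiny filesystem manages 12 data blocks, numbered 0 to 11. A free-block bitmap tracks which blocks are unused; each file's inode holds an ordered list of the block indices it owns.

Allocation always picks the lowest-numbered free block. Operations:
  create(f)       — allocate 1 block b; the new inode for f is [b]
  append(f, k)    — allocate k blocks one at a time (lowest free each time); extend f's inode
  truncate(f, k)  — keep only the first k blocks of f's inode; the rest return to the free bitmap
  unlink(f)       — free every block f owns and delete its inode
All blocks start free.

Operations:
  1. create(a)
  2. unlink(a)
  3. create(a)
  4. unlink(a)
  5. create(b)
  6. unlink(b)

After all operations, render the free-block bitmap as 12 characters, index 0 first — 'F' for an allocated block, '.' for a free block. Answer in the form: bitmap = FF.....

bitmap = ............

  1. create(a)  ⇒  F...........  {a→[0]}
  2. unlink(a)  ⇒  ............  {}
  3. create(a)  ⇒  F...........  {a→[0]}
  4. unlink(a)  ⇒  ............  {}
  5. create(b)  ⇒  F...........  {b→[0]}
  6. unlink(b)  ⇒  ............  {}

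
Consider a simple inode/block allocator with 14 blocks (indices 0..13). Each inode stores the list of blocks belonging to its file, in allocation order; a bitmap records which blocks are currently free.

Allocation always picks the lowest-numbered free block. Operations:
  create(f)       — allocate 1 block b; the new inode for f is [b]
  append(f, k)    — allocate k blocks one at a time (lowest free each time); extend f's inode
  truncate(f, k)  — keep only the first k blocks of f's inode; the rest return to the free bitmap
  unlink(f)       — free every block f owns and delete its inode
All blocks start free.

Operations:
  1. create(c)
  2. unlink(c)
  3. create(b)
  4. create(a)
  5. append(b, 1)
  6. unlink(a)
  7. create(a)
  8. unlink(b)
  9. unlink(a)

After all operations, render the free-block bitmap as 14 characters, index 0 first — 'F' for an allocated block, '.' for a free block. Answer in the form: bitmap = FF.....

bitmap = ..............

after create(c) → c:[0]  free=[F.............]
after unlink(c) →   free=[..............]
after create(b) → b:[0]  free=[F.............]
after create(a) → a:[1], b:[0]  free=[FF............]
after append(b, 1) → a:[1], b:[0, 2]  free=[FFF...........]
after unlink(a) → b:[0, 2]  free=[F.F...........]
after create(a) → a:[1], b:[0, 2]  free=[FFF...........]
after unlink(b) → a:[1]  free=[.F............]
after unlink(a) →   free=[..............]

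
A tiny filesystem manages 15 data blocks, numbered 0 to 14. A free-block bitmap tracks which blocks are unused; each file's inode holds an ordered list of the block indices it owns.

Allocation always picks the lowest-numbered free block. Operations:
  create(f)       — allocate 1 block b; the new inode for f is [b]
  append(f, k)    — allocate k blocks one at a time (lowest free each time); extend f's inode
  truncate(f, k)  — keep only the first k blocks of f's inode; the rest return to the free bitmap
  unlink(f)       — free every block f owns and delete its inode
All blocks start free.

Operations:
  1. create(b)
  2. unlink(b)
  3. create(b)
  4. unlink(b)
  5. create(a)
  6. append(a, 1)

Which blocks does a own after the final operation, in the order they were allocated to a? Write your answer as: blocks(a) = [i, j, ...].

blocks(a) = [0, 1]

after create(b) → b:[0]  free=[F..............]
after unlink(b) →   free=[...............]
after create(b) → b:[0]  free=[F..............]
after unlink(b) →   free=[...............]
after create(a) → a:[0]  free=[F..............]
after append(a, 1) → a:[0, 1]  free=[FF.............]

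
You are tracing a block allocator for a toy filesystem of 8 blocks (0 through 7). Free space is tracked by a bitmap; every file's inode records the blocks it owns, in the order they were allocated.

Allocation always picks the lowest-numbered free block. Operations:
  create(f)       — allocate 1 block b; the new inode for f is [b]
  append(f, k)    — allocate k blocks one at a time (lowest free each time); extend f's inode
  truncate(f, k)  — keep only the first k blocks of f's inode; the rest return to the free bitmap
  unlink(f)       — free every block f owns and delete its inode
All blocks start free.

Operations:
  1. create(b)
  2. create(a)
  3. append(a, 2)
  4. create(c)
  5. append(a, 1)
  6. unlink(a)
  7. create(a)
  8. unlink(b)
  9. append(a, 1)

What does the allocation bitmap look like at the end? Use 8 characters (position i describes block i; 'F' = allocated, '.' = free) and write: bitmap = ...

bitmap = FF..F...

after create(b) → b:[0]  free=[F.......]
after create(a) → a:[1], b:[0]  free=[FF......]
after append(a, 2) → a:[1, 2, 3], b:[0]  free=[FFFF....]
after create(c) → a:[1, 2, 3], b:[0], c:[4]  free=[FFFFF...]
after append(a, 1) → a:[1, 2, 3, 5], b:[0], c:[4]  free=[FFFFFF..]
after unlink(a) → b:[0], c:[4]  free=[F...F...]
after create(a) → a:[1], b:[0], c:[4]  free=[FF..F...]
after unlink(b) → a:[1], c:[4]  free=[.F..F...]
after append(a, 1) → a:[1, 0], c:[4]  free=[FF..F...]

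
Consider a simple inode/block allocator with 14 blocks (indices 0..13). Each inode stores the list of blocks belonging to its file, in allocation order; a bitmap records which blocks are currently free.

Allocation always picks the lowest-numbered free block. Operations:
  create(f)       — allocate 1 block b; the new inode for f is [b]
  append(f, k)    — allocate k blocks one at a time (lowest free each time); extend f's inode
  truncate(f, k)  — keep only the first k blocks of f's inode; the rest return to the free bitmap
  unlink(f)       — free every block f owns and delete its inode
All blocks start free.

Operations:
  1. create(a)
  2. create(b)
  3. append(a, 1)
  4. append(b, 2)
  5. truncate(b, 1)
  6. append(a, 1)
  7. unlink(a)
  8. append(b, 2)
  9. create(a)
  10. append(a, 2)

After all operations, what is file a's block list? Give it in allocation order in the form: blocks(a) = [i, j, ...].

blocks(a) = [3, 4, 5]

create(a): bitmap=F............. | a=[0]
create(b): bitmap=FF............ | a=[0] b=[1]
append(a, 1): bitmap=FFF........... | a=[0, 2] b=[1]
append(b, 2): bitmap=FFFFF......... | a=[0, 2] b=[1, 3, 4]
truncate(b, 1): bitmap=FFF........... | a=[0, 2] b=[1]
append(a, 1): bitmap=FFFF.......... | a=[0, 2, 3] b=[1]
unlink(a): bitmap=.F............ | b=[1]
append(b, 2): bitmap=FFF........... | b=[1, 0, 2]
create(a): bitmap=FFFF.......... | a=[3] b=[1, 0, 2]
append(a, 2): bitmap=FFFFFF........ | a=[3, 4, 5] b=[1, 0, 2]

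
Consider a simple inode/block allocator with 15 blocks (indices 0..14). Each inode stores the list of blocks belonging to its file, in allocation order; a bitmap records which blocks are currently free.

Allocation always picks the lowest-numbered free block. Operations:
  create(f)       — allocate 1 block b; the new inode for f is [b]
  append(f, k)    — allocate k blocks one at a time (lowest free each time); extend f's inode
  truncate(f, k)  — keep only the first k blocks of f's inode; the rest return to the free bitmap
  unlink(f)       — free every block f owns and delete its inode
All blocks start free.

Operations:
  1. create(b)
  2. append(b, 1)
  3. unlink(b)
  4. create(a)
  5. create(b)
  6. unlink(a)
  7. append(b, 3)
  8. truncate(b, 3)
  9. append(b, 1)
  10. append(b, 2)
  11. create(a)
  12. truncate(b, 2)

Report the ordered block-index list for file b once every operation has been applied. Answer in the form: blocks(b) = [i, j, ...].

[1] create(b) — b=0 (map F..............)
[2] append(b, 1) — b=0,1 (map FF.............)
[3] unlink(b) —  (map ...............)
[4] create(a) — a=0 (map F..............)
[5] create(b) — a=0 b=1 (map FF.............)
[6] unlink(a) — b=1 (map .F.............)
[7] append(b, 3) — b=1,0,2,3 (map FFFF...........)
[8] truncate(b, 3) — b=1,0,2 (map FFF............)
[9] append(b, 1) — b=1,0,2,3 (map FFFF...........)
[10] append(b, 2) — b=1,0,2,3,4,5 (map FFFFFF.........)
[11] create(a) — a=6 b=1,0,2,3,4,5 (map FFFFFFF........)
[12] truncate(b, 2) — a=6 b=1,0 (map FF....F........)

blocks(b) = [1, 0]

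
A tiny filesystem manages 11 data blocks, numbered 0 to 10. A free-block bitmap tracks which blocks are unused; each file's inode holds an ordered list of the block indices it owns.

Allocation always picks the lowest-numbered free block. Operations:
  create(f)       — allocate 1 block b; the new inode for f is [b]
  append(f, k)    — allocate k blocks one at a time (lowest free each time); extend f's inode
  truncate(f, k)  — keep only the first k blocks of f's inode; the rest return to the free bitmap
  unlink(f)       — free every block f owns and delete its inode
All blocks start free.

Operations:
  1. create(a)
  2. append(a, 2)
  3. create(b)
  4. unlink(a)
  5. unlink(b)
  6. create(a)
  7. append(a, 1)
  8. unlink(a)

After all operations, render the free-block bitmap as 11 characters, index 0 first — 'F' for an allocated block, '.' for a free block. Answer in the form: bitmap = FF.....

create(a): bitmap=F.......... | a=[0]
append(a, 2): bitmap=FFF........ | a=[0, 1, 2]
create(b): bitmap=FFFF....... | a=[0, 1, 2] b=[3]
unlink(a): bitmap=...F....... | b=[3]
unlink(b): bitmap=........... | 
create(a): bitmap=F.......... | a=[0]
append(a, 1): bitmap=FF......... | a=[0, 1]
unlink(a): bitmap=........... | 

bitmap = ...........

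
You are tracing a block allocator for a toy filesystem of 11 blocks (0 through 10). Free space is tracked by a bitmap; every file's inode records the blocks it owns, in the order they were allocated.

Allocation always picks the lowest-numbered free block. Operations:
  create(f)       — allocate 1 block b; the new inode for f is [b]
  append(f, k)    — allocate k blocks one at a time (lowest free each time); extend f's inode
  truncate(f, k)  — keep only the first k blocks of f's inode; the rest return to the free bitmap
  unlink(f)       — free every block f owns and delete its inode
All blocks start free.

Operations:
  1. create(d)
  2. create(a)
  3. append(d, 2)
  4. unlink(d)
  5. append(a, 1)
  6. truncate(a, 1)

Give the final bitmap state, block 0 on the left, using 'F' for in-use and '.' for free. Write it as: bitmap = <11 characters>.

bitmap = .F.........

create(d): bitmap=F.......... | d=[0]
create(a): bitmap=FF......... | a=[1] d=[0]
append(d, 2): bitmap=FFFF....... | a=[1] d=[0, 2, 3]
unlink(d): bitmap=.F......... | a=[1]
append(a, 1): bitmap=FF......... | a=[1, 0]
truncate(a, 1): bitmap=.F......... | a=[1]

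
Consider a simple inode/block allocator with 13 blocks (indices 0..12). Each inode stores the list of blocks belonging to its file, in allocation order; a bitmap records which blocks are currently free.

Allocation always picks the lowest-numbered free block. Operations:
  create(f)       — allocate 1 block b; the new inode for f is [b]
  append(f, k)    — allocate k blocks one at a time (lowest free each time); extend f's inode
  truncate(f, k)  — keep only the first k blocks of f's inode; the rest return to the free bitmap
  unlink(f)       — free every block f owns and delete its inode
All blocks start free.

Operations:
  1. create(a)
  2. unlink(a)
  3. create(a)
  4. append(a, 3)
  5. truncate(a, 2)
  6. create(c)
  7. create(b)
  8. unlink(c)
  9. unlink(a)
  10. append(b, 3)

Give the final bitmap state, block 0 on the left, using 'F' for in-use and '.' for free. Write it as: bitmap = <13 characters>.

create(a): bitmap=F............ | a=[0]
unlink(a): bitmap=............. | 
create(a): bitmap=F............ | a=[0]
append(a, 3): bitmap=FFFF......... | a=[0, 1, 2, 3]
truncate(a, 2): bitmap=FF........... | a=[0, 1]
create(c): bitmap=FFF.......... | a=[0, 1] c=[2]
create(b): bitmap=FFFF......... | a=[0, 1] b=[3] c=[2]
unlink(c): bitmap=FF.F......... | a=[0, 1] b=[3]
unlink(a): bitmap=...F......... | b=[3]
append(b, 3): bitmap=FFFF......... | b=[3, 0, 1, 2]

bitmap = FFFF.........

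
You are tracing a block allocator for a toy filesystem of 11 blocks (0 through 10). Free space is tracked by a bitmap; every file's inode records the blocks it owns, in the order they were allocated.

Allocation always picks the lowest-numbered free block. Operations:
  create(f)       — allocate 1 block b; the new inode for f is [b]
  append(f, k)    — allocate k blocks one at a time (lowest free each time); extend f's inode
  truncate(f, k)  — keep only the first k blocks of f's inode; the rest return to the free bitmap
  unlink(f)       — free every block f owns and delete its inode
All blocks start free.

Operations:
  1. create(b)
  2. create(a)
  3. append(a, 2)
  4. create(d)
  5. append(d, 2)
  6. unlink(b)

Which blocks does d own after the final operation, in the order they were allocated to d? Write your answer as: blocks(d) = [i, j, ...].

  1. create(b)  ⇒  F..........  {b→[0]}
  2. create(a)  ⇒  FF.........  {a→[1]; b→[0]}
  3. append(a, 2)  ⇒  FFFF.......  {a→[1, 2, 3]; b→[0]}
  4. create(d)  ⇒  FFFFF......  {a→[1, 2, 3]; b→[0]; d→[4]}
  5. append(d, 2)  ⇒  FFFFFFF....  {a→[1, 2, 3]; b→[0]; d→[4, 5, 6]}
  6. unlink(b)  ⇒  .FFFFFF....  {a→[1, 2, 3]; d→[4, 5, 6]}

blocks(d) = [4, 5, 6]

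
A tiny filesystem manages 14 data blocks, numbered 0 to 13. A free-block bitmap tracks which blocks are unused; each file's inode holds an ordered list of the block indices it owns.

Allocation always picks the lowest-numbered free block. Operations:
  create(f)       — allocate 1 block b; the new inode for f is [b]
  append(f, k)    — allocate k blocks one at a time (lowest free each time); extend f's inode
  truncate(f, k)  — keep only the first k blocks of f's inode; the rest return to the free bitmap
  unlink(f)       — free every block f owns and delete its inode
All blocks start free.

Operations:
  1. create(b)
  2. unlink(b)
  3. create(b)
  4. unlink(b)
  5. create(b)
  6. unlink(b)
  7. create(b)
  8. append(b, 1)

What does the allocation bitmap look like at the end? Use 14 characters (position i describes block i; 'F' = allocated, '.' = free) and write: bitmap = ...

[1] create(b) — b=0 (map F.............)
[2] unlink(b) —  (map ..............)
[3] create(b) — b=0 (map F.............)
[4] unlink(b) —  (map ..............)
[5] create(b) — b=0 (map F.............)
[6] unlink(b) —  (map ..............)
[7] create(b) — b=0 (map F.............)
[8] append(b, 1) — b=0,1 (map FF............)

bitmap = FF............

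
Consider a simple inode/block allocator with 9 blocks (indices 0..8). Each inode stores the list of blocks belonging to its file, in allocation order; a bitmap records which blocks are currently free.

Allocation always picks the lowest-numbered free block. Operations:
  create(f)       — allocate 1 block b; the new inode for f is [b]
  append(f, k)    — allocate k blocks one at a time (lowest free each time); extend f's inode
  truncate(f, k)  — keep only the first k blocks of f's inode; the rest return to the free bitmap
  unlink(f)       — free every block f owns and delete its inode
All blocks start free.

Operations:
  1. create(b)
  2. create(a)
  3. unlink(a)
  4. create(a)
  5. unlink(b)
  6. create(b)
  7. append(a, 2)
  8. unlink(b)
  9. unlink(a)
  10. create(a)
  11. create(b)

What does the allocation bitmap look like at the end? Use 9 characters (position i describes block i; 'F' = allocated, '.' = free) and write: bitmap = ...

bitmap = FF.......

create(b): bitmap=F........ | b=[0]
create(a): bitmap=FF....... | a=[1] b=[0]
unlink(a): bitmap=F........ | b=[0]
create(a): bitmap=FF....... | a=[1] b=[0]
unlink(b): bitmap=.F....... | a=[1]
create(b): bitmap=FF....... | a=[1] b=[0]
append(a, 2): bitmap=FFFF..... | a=[1, 2, 3] b=[0]
unlink(b): bitmap=.FFF..... | a=[1, 2, 3]
unlink(a): bitmap=......... | 
create(a): bitmap=F........ | a=[0]
create(b): bitmap=FF....... | a=[0] b=[1]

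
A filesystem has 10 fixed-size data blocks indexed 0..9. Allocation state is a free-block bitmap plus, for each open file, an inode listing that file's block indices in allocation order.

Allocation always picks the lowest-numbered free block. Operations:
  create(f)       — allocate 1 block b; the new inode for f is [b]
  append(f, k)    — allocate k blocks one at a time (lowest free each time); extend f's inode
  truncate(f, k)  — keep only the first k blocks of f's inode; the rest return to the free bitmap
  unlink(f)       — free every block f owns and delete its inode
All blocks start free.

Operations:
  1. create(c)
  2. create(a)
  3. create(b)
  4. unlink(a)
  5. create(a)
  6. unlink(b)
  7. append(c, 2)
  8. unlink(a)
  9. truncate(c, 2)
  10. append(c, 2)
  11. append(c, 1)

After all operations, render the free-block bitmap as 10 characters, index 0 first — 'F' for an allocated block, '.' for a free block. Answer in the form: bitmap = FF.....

bitmap = FFFFF.....

  1. create(c)  ⇒  F.........  {c→[0]}
  2. create(a)  ⇒  FF........  {a→[1]; c→[0]}
  3. create(b)  ⇒  FFF.......  {a→[1]; b→[2]; c→[0]}
  4. unlink(a)  ⇒  F.F.......  {b→[2]; c→[0]}
  5. create(a)  ⇒  FFF.......  {a→[1]; b→[2]; c→[0]}
  6. unlink(b)  ⇒  FF........  {a→[1]; c→[0]}
  7. append(c, 2)  ⇒  FFFF......  {a→[1]; c→[0, 2, 3]}
  8. unlink(a)  ⇒  F.FF......  {c→[0, 2, 3]}
  9. truncate(c, 2)  ⇒  F.F.......  {c→[0, 2]}
  10. append(c, 2)  ⇒  FFFF......  {c→[0, 2, 1, 3]}
  11. append(c, 1)  ⇒  FFFFF.....  {c→[0, 2, 1, 3, 4]}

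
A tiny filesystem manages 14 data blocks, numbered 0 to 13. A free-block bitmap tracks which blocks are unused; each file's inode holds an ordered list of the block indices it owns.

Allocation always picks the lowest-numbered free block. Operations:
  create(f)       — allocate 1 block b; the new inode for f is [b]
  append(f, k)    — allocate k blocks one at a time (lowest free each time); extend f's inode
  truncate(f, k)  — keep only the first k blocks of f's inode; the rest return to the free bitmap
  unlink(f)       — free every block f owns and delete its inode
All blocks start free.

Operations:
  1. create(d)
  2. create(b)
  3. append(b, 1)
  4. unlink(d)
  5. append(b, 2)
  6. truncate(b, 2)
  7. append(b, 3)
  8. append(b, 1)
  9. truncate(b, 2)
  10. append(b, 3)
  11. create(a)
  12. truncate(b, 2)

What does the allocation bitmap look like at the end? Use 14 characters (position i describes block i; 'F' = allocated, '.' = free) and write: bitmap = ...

[1] create(d) — d=0 (map F.............)
[2] create(b) — b=1 d=0 (map FF............)
[3] append(b, 1) — b=1,2 d=0 (map FFF...........)
[4] unlink(d) — b=1,2 (map .FF...........)
[5] append(b, 2) — b=1,2,0,3 (map FFFF..........)
[6] truncate(b, 2) — b=1,2 (map .FF...........)
[7] append(b, 3) — b=1,2,0,3,4 (map FFFFF.........)
[8] append(b, 1) — b=1,2,0,3,4,5 (map FFFFFF........)
[9] truncate(b, 2) — b=1,2 (map .FF...........)
[10] append(b, 3) — b=1,2,0,3,4 (map FFFFF.........)
[11] create(a) — a=5 b=1,2,0,3,4 (map FFFFFF........)
[12] truncate(b, 2) — a=5 b=1,2 (map .FF..F........)

bitmap = .FF..F........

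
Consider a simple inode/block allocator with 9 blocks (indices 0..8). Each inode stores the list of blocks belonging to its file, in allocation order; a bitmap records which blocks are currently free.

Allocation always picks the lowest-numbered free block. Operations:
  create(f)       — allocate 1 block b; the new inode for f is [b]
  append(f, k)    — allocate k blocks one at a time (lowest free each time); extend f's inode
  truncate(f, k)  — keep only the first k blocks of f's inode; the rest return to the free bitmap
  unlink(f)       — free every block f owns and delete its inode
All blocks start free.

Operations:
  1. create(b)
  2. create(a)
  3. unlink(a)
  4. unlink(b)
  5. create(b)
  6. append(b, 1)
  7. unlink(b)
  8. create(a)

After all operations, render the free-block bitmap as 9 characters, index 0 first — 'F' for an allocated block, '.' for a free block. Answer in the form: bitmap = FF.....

after create(b) → b:[0]  free=[F........]
after create(a) → a:[1], b:[0]  free=[FF.......]
after unlink(a) → b:[0]  free=[F........]
after unlink(b) →   free=[.........]
after create(b) → b:[0]  free=[F........]
after append(b, 1) → b:[0, 1]  free=[FF.......]
after unlink(b) →   free=[.........]
after create(a) → a:[0]  free=[F........]

bitmap = F........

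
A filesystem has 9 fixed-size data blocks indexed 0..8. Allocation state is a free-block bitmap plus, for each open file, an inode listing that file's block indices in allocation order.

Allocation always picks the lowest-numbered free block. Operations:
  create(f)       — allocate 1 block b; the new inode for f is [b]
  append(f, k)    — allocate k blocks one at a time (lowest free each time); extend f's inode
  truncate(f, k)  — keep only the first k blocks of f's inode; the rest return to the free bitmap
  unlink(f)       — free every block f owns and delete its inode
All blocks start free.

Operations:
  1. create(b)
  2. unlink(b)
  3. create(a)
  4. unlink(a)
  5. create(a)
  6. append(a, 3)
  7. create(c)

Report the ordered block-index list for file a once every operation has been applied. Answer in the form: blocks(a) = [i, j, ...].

create(b): bitmap=F........ | b=[0]
unlink(b): bitmap=......... | 
create(a): bitmap=F........ | a=[0]
unlink(a): bitmap=......... | 
create(a): bitmap=F........ | a=[0]
append(a, 3): bitmap=FFFF..... | a=[0, 1, 2, 3]
create(c): bitmap=FFFFF.... | a=[0, 1, 2, 3] c=[4]

blocks(a) = [0, 1, 2, 3]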